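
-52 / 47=-1.11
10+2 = 12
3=3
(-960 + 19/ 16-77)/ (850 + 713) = -0.66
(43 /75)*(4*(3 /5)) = 172 /125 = 1.38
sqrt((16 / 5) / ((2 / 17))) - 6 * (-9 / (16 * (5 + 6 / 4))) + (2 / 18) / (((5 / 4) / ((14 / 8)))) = 5.89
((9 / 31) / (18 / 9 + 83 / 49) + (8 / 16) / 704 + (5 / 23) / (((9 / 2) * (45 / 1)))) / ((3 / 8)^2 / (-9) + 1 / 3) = 1183042733 / 4676106402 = 0.25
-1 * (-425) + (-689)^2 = 475146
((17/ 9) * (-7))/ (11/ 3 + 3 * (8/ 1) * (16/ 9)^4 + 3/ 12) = -115668/ 2131415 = -0.05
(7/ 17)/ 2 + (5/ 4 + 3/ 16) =447/ 272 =1.64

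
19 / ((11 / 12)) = 228 / 11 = 20.73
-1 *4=-4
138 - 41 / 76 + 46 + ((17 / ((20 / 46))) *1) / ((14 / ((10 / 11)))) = 1088469 / 5852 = 186.00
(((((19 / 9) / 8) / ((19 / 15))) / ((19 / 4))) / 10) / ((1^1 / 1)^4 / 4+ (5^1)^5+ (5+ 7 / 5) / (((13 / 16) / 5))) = 13 / 9379977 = 0.00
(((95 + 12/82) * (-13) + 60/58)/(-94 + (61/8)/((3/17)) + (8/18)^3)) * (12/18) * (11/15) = 20948436432/1757966225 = 11.92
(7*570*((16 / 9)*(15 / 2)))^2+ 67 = 2830240067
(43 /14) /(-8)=-43 /112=-0.38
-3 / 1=-3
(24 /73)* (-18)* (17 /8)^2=-7803 /292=-26.72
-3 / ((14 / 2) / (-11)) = 33 / 7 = 4.71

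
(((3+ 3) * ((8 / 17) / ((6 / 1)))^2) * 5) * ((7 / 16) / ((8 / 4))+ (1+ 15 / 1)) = 865 / 289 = 2.99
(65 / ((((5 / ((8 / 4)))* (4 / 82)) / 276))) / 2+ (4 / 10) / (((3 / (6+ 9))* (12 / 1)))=441325 / 6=73554.17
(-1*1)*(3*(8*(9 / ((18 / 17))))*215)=-43860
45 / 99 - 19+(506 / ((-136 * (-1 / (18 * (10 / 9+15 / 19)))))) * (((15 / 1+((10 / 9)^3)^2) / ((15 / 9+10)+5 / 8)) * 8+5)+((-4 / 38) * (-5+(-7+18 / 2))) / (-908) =16997294024165254 / 8429598276363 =2016.38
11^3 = 1331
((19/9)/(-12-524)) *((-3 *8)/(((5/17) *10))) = 323/10050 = 0.03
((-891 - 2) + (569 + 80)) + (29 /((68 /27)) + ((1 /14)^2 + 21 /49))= -193299 /833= -232.05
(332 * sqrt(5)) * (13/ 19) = 507.94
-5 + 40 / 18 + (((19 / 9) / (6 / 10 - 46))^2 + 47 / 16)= 10810903 / 66781584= 0.16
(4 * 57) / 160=57 / 40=1.42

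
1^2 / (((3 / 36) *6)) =2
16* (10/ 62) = 80/ 31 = 2.58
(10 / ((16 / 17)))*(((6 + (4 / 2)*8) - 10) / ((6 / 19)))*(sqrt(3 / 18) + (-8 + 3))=-8075 / 4 + 1615*sqrt(6) / 24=-1853.92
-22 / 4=-11 / 2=-5.50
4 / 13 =0.31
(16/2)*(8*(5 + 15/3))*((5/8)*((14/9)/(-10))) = -560/9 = -62.22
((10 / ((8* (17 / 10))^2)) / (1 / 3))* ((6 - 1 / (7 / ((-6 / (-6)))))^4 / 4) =1059660375 / 22204448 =47.72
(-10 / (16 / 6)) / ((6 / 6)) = -3.75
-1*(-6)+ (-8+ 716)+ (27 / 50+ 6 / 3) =35827 / 50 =716.54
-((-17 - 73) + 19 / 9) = 791 / 9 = 87.89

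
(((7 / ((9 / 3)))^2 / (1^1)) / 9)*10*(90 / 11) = 4900 / 99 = 49.49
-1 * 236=-236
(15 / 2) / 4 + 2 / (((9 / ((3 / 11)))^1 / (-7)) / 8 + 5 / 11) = -8611 / 664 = -12.97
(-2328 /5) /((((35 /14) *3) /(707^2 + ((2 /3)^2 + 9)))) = -6982022752 /225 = -31031212.23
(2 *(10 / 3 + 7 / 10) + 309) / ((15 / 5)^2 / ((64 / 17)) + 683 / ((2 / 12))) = 304384 / 3936375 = 0.08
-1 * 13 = -13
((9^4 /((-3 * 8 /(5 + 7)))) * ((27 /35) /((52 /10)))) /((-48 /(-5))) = -295245 /5824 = -50.69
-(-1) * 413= 413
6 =6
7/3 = 2.33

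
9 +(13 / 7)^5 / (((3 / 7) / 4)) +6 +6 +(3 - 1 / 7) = 1657015 / 7203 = 230.05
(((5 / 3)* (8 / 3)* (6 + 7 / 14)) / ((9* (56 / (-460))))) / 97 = -14950 / 54999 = -0.27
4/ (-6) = -2/ 3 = -0.67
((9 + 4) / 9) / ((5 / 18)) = 26 / 5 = 5.20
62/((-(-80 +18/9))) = 31/39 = 0.79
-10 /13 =-0.77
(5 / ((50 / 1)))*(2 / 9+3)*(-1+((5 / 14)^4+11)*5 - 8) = 17112523 / 1152480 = 14.85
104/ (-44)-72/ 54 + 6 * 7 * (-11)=-15368/ 33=-465.70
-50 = -50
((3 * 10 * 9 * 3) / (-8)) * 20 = -2025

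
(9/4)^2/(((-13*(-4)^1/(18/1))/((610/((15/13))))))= 14823/16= 926.44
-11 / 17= -0.65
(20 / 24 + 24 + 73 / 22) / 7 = 929 / 231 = 4.02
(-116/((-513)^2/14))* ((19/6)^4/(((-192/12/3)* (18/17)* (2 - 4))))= -1245811/22674816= -0.05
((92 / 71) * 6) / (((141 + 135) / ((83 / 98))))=83 / 3479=0.02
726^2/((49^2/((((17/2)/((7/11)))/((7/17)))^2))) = 1331662916529/5764801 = 230998.94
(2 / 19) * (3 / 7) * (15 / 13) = 90 / 1729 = 0.05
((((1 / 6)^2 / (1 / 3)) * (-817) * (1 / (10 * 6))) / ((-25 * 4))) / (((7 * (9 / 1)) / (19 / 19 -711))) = -58007 / 453600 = -0.13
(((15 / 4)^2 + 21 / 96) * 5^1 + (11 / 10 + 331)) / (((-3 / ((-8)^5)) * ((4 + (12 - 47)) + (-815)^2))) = 1437184 / 216585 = 6.64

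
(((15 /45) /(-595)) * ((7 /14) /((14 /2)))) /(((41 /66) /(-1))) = 11 /170765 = 0.00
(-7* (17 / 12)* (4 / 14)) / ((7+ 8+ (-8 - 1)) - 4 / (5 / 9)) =85 / 36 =2.36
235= 235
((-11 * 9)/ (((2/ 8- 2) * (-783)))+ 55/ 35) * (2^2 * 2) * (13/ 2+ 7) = 32868/ 203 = 161.91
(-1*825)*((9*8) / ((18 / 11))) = -36300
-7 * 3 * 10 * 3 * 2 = -1260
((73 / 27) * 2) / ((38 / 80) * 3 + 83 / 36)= 5840 / 4029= 1.45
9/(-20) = -0.45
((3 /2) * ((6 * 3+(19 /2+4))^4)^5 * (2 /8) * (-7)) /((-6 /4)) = 6790613759064448017536784535660985607 /4194304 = 1619008483663665775665470000000.00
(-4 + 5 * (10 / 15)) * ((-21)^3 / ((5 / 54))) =333396 / 5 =66679.20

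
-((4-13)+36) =-27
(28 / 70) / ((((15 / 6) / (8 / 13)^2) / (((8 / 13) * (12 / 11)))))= 24576 / 604175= 0.04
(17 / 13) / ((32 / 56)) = 119 / 52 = 2.29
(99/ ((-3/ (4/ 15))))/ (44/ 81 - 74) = 1782/ 14875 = 0.12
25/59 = 0.42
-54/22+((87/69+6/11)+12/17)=248/4301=0.06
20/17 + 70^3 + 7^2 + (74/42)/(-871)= 106670422594/310947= 343050.17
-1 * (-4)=4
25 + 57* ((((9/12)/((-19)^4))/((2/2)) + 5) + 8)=21015985/27436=766.00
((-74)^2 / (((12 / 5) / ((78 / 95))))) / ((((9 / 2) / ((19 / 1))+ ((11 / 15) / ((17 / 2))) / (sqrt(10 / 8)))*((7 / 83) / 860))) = 14868809936370000 / 164776787-2166505465238400*sqrt(5) / 164776787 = 60835974.68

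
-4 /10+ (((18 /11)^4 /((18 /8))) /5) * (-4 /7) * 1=-391598 /512435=-0.76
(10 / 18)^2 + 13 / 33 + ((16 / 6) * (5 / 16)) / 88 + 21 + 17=551879 / 14256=38.71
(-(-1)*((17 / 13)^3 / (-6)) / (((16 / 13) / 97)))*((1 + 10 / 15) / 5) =-476561 / 48672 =-9.79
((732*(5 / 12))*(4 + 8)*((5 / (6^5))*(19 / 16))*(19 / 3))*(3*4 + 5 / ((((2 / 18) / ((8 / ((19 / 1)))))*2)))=492575 / 1296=380.07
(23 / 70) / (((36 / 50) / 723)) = 329.94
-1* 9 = -9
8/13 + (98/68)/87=24301/38454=0.63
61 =61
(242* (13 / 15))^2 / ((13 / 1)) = 761332 / 225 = 3383.70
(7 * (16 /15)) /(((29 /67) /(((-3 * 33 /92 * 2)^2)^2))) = 15017317623 /40576945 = 370.09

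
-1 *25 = -25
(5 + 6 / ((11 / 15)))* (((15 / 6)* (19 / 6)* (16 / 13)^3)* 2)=28211200 / 72501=389.11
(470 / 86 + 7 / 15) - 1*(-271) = 178621 / 645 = 276.93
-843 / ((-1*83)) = 843 / 83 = 10.16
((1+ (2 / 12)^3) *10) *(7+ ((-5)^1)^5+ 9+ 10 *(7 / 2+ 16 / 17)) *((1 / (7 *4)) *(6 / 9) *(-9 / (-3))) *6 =-1345865 / 102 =-13194.75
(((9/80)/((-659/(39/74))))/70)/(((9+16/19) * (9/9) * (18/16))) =-741/6383469400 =-0.00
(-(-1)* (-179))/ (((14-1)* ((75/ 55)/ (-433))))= 852577/ 195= 4372.19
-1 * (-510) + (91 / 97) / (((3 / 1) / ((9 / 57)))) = 940021 / 1843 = 510.05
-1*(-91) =91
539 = 539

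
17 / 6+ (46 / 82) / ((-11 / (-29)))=11669 / 2706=4.31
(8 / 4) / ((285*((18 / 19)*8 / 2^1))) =0.00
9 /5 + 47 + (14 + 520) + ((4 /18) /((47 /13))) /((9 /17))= 11095808 /19035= 582.92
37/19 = 1.95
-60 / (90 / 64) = -128 / 3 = -42.67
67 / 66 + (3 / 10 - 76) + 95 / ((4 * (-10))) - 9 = -113599 / 1320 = -86.06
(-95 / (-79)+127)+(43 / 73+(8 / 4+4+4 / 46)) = 17890423 / 132641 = 134.88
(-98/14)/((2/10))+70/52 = -33.65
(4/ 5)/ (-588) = -1/ 735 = -0.00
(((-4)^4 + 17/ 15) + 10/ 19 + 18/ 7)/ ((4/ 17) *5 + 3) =8825737/ 141645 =62.31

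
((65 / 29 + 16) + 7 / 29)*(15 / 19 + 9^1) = 99696 / 551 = 180.94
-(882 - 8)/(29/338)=-295412/29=-10186.62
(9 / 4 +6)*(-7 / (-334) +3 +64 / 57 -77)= -15257407 / 25384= -601.06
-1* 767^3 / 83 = -451217663 / 83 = -5436357.39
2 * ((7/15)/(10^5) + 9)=13500007/750000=18.00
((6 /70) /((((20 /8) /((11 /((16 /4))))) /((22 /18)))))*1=0.12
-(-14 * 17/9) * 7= 1666/9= 185.11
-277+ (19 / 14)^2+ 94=-35507 / 196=-181.16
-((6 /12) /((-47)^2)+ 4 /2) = -8837 /4418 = -2.00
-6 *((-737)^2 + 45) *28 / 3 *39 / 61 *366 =-7118276256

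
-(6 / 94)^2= -9 / 2209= -0.00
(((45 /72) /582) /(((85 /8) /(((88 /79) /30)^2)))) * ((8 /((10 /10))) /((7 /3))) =7744 /16208969175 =0.00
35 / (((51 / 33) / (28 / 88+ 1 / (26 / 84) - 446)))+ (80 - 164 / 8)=-2201318 / 221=-9960.71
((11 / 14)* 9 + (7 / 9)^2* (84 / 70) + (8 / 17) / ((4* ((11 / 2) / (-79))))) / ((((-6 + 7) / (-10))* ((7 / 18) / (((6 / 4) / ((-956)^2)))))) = -2158579 / 8374395568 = -0.00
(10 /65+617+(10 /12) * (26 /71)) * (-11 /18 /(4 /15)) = -11754490 /8307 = -1415.01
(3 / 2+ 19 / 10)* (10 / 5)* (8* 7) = 1904 / 5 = 380.80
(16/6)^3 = 512/27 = 18.96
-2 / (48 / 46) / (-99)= 23 / 1188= 0.02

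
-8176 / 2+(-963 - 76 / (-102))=-257563 / 51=-5050.25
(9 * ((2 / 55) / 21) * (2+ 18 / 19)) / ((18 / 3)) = 8 / 1045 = 0.01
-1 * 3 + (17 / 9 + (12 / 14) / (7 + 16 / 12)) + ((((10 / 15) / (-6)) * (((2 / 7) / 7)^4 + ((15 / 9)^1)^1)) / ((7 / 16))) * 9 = -43743367588 / 9079561575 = -4.82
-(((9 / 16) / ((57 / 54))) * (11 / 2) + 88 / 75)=-93577 / 22800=-4.10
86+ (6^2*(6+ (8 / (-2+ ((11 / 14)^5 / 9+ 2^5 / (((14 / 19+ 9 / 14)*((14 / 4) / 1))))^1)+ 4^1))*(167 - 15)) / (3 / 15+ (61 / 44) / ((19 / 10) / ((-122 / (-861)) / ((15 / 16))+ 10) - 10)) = 834590490974144299014 / 764305034770297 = 1091959.95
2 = 2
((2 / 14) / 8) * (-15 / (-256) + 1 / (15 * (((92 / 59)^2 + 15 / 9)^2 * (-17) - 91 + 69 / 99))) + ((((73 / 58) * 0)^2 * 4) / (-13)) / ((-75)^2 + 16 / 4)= 4815753941571 / 4616553138411520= 0.00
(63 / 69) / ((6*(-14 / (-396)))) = 4.30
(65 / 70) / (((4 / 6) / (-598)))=-11661 / 14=-832.93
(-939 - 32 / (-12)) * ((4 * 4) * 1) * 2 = -89888 / 3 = -29962.67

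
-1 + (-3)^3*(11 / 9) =-34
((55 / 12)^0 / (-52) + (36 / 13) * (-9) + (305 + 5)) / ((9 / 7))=11529 / 52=221.71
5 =5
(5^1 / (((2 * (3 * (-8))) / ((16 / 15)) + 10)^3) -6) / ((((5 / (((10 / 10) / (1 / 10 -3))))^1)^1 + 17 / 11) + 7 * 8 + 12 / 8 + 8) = -565961 / 4956350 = -0.11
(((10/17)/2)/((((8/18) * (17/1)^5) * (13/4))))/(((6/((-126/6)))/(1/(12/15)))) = -1575/2510307176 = -0.00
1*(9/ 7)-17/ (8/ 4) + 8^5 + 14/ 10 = 2293353/ 70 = 32762.19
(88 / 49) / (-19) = -88 / 931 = -0.09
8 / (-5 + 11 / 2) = 16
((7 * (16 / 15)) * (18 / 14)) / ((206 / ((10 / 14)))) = 24 / 721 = 0.03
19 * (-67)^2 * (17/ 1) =1449947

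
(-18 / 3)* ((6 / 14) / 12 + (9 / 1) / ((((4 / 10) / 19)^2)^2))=-15394168137 / 56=-274895859.59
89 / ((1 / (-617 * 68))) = -3734084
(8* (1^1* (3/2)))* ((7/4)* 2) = 42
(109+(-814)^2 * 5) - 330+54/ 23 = 76193511/ 23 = 3312761.35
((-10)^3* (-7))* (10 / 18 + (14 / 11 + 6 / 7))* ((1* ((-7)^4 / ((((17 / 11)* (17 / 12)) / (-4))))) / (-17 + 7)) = 7149217600 / 867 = 8245925.72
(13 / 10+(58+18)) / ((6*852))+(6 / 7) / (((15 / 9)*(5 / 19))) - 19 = -30471137 / 1789200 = -17.03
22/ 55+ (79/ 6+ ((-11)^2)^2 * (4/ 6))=293227/ 30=9774.23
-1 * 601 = -601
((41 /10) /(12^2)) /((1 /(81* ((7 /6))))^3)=30755781 /1280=24027.95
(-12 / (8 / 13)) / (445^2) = -39 / 396050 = -0.00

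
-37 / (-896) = 37 / 896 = 0.04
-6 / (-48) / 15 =1 / 120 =0.01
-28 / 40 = -7 / 10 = -0.70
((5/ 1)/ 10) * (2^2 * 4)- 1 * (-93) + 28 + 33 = 162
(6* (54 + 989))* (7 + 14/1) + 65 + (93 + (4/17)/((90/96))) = 33551944/255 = 131576.25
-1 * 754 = -754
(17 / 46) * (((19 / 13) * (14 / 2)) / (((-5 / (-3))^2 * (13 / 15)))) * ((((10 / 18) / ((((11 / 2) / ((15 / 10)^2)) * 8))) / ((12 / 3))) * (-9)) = -549423 / 5472896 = -0.10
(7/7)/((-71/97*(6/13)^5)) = -65.23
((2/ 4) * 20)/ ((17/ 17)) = 10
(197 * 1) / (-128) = -1.54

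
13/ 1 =13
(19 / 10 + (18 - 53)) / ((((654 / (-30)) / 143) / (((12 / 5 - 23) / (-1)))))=4875299 / 1090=4472.75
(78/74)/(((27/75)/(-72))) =-7800/37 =-210.81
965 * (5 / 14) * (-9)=-43425 / 14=-3101.79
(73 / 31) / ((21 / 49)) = 511 / 93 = 5.49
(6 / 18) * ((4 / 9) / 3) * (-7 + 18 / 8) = -19 / 81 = -0.23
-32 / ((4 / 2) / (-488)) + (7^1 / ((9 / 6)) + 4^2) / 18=210847 / 27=7809.15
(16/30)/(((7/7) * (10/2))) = 8/75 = 0.11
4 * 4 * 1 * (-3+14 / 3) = 80 / 3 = 26.67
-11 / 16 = -0.69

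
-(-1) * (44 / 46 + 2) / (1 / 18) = 1224 / 23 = 53.22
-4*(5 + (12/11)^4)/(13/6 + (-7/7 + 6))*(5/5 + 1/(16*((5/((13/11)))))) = -251667939/69251930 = -3.63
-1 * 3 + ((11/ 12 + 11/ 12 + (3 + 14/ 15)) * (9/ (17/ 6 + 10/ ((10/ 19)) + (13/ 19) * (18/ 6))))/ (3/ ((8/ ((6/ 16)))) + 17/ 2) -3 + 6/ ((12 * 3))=-252158453/ 45174570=-5.58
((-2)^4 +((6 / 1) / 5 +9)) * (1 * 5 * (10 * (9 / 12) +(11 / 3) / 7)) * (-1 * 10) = -220735 / 21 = -10511.19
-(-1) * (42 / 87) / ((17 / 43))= 602 / 493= 1.22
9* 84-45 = 711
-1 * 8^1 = -8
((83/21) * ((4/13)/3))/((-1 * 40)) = -83/8190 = -0.01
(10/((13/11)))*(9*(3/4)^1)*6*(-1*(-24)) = 106920/13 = 8224.62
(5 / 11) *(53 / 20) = 53 / 44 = 1.20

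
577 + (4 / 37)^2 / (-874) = 345191973 / 598253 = 577.00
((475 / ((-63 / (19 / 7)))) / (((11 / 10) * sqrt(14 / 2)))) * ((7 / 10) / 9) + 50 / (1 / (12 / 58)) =300 / 29 - 9025 * sqrt(7) / 43659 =9.80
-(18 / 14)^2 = -81 / 49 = -1.65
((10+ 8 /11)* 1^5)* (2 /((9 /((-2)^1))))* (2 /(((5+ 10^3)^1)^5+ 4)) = -944 /101499874059684771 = -0.00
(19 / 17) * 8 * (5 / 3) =14.90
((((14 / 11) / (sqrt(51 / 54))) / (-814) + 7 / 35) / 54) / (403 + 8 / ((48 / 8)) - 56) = 1 / 94050 - 7 * sqrt(34) / 477203430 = 0.00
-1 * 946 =-946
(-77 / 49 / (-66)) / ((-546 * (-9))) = 1 / 206388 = 0.00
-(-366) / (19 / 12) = 4392 / 19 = 231.16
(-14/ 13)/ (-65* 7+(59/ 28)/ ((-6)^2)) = 14112/ 5961553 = 0.00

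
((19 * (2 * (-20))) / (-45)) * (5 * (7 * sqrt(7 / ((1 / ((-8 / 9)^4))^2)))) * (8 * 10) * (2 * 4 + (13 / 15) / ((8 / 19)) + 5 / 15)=811677.01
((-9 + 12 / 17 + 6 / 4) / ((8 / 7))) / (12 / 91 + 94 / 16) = -147147 / 148682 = -0.99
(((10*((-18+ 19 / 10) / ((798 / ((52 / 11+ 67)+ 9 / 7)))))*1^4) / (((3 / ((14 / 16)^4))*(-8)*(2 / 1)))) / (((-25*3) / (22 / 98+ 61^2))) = -152818141 / 17121280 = -8.93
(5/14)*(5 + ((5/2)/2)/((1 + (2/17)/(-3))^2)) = 305125/134456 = 2.27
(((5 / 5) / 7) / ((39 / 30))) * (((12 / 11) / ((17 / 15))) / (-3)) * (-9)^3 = 437400 / 17017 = 25.70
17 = 17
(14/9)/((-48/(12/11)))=-7/198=-0.04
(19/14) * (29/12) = 551/168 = 3.28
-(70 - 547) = 477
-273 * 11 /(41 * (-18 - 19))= 1.98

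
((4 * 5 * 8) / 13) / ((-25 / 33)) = -1056 / 65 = -16.25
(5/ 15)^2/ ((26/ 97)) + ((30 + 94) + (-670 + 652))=24901/ 234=106.41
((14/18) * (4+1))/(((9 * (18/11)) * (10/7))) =539/2916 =0.18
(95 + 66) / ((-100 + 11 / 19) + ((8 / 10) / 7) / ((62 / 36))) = -3319015 / 2048197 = -1.62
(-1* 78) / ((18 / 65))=-845 / 3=-281.67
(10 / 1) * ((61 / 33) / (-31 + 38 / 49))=-29890 / 48873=-0.61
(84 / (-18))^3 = -2744 / 27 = -101.63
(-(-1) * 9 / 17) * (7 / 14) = 9 / 34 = 0.26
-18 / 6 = -3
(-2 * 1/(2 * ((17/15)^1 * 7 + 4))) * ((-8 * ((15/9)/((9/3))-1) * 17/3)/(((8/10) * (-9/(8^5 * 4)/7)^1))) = 3119513600/14499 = 215153.71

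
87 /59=1.47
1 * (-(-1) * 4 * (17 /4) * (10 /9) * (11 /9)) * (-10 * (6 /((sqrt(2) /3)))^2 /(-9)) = 37400 /9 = 4155.56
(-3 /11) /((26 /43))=-129 /286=-0.45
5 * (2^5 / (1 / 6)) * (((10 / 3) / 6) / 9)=1600 / 27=59.26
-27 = -27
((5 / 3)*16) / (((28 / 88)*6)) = 13.97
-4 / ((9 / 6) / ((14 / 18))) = -56 / 27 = -2.07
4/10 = 2/5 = 0.40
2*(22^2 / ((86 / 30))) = 337.67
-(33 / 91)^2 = -1089 / 8281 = -0.13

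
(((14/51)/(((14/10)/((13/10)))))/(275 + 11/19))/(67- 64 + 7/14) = 247/934626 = 0.00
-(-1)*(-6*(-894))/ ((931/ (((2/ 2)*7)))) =40.33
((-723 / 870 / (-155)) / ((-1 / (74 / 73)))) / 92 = -8917 / 150942100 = -0.00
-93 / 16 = -5.81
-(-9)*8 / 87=24 / 29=0.83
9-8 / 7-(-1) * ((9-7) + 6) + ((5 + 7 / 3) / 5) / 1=1819 / 105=17.32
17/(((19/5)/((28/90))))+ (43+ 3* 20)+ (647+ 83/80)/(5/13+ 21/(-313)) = 1995651943/930240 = 2145.31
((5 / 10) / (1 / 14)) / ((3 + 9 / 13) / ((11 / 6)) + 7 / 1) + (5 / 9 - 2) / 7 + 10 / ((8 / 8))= 858376 / 81207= 10.57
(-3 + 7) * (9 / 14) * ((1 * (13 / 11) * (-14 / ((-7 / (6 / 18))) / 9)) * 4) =208 / 231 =0.90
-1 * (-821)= 821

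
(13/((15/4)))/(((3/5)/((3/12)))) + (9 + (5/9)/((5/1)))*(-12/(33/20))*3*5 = -98257/99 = -992.49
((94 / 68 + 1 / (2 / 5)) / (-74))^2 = 1089 / 395641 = 0.00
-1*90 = -90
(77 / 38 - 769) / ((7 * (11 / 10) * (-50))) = 5829 / 2926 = 1.99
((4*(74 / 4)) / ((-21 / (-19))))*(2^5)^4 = 1474297856 / 21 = 70204659.81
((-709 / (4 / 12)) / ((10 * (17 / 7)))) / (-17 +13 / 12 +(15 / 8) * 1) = 178668 / 28645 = 6.24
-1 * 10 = -10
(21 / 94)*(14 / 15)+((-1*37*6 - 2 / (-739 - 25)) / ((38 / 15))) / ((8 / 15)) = -4478268353 / 27290080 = -164.10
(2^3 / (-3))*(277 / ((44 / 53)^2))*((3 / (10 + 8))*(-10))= 3890465 / 2178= 1786.26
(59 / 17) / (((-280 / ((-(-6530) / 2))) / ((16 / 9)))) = -77054 / 1071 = -71.95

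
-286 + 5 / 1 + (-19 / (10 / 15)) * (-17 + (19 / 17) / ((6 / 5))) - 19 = 10741 / 68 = 157.96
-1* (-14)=14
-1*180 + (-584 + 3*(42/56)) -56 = -3271/4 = -817.75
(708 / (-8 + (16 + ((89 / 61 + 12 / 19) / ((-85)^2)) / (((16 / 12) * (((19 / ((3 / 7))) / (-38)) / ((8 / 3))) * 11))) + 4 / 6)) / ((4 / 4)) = 11606052150 / 142069579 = 81.69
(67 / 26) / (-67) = -1 / 26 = -0.04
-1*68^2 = -4624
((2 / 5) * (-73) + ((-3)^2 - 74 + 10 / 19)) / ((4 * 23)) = -1.02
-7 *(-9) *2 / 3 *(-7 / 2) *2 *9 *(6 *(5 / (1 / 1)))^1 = -79380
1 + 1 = 2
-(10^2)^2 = -10000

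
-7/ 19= -0.37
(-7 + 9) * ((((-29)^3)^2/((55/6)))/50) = 3568939926/1375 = 2595592.67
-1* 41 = -41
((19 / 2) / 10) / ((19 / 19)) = 19 / 20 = 0.95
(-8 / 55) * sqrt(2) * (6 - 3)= -24 * sqrt(2) / 55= -0.62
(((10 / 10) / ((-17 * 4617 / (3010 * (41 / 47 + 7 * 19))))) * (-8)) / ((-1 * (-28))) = 5411120 / 3688983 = 1.47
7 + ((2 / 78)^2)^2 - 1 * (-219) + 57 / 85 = 44573067832 / 196642485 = 226.67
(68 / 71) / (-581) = -68 / 41251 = -0.00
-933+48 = -885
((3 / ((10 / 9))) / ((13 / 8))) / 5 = 108 / 325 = 0.33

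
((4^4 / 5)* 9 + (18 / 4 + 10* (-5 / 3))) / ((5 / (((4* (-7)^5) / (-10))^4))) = 8591392896796479371672 / 46875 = 183283048464991559.93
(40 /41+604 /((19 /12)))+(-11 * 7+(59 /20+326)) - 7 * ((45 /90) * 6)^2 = 8902401 /15580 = 571.40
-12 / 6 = -2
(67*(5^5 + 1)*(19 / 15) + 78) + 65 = 1327181 / 5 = 265436.20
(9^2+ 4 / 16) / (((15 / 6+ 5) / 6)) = 65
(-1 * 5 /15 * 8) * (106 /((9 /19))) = -16112 /27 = -596.74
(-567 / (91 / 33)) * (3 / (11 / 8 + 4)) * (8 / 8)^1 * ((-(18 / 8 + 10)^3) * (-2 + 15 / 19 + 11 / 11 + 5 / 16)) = 29246247261 / 1359488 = 21512.69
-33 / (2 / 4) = -66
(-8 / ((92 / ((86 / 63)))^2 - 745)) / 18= -7396 / 63188091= -0.00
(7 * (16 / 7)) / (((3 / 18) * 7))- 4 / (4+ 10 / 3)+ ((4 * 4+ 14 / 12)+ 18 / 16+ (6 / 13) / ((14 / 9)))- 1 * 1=738911 / 24024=30.76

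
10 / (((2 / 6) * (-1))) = -30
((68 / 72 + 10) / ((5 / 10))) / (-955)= -0.02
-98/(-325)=98/325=0.30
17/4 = 4.25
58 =58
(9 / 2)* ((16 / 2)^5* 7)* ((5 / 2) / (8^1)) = 322560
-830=-830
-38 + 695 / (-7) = -961 / 7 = -137.29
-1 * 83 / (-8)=83 / 8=10.38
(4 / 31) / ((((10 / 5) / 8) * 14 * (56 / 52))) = 52 / 1519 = 0.03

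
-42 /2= -21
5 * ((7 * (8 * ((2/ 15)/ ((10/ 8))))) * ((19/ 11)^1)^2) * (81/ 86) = 2183328/ 26015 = 83.93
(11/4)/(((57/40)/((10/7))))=1100/399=2.76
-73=-73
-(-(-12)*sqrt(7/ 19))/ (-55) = 0.13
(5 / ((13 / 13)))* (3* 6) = 90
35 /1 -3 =32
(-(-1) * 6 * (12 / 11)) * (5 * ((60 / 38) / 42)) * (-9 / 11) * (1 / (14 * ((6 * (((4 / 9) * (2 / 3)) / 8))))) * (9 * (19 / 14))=-164025 / 41503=-3.95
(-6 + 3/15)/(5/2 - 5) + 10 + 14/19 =13.06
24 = 24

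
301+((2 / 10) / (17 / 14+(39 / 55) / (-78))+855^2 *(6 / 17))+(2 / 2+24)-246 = 2035805949 / 7888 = 258088.99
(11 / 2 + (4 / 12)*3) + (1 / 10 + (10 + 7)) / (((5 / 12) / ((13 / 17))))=32201 / 850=37.88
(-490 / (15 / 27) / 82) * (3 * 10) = -13230 / 41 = -322.68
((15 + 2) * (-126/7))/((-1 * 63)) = 34/7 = 4.86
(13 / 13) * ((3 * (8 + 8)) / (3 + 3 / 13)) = 104 / 7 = 14.86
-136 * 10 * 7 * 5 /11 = -47600 /11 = -4327.27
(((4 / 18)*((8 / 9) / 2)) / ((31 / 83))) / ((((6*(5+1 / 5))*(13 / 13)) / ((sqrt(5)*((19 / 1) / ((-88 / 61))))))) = -480985*sqrt(5) / 4308876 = -0.25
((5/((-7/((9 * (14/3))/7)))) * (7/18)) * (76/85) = -76/51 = -1.49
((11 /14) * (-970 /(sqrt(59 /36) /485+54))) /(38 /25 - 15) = 60989373225000 /58250738737219 - 388121250 * sqrt(59) /58250738737219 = 1.05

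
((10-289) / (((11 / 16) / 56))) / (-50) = 124992 / 275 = 454.52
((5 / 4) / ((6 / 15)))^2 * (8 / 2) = 625 / 16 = 39.06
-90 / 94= -45 / 47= -0.96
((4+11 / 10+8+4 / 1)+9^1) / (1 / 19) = 4959 / 10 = 495.90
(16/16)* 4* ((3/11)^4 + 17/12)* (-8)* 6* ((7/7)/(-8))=499738/14641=34.13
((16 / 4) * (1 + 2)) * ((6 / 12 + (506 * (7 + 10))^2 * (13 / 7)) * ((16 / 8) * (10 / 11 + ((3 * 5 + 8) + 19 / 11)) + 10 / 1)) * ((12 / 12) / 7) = 7780067642484 / 539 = 14434262787.54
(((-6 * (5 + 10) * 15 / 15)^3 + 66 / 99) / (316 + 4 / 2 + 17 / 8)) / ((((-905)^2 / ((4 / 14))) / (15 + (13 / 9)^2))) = -0.01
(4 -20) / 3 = -16 / 3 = -5.33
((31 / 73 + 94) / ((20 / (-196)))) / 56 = -48251 / 2920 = -16.52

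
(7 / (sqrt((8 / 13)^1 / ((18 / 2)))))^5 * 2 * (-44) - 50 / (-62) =25 / 31 - 7592343759 * sqrt(26) / 32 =-1209797154.85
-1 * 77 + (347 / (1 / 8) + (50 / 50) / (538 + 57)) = 1605906 / 595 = 2699.00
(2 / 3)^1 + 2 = 8 / 3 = 2.67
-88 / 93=-0.95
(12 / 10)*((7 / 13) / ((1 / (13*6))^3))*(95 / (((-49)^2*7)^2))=4161456 / 40353607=0.10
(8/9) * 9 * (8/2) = 32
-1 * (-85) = 85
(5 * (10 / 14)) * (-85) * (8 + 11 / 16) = -295375 / 112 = -2637.28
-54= -54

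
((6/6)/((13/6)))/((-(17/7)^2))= -294/3757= -0.08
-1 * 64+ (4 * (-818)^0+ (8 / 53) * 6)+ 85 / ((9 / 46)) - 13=172841 / 477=362.35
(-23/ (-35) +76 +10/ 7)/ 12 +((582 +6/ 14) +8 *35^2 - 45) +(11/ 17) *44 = 24686327/ 2380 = 10372.41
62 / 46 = 31 / 23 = 1.35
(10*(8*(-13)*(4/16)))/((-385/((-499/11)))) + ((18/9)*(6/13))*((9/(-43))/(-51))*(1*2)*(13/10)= -94809448/3095785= -30.63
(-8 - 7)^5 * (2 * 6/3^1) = -3037500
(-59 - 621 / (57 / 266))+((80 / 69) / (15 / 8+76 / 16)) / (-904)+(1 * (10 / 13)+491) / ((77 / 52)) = -83523037357 / 31819557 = -2624.90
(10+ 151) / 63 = 23 / 9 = 2.56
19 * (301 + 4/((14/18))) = 40717/7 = 5816.71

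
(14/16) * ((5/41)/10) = 7/656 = 0.01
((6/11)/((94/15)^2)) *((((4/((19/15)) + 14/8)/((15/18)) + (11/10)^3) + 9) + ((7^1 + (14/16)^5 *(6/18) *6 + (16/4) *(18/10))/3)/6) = 35860638963/151283630080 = 0.24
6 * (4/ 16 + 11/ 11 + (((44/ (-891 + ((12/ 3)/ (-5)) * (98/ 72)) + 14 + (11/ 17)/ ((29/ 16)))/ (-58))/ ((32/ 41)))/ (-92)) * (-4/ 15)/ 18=-1058949754813/ 9504425998080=-0.11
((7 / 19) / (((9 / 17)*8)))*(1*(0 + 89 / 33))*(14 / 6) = 0.55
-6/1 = -6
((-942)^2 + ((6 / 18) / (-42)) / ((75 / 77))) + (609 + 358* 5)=1201180039 / 1350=889762.99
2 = 2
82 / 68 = 41 / 34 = 1.21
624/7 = 89.14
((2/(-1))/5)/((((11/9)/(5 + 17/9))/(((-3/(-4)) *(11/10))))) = -93/50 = -1.86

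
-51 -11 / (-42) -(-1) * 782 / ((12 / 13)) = 5575 / 7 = 796.43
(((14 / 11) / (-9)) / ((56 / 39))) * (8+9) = -221 / 132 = -1.67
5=5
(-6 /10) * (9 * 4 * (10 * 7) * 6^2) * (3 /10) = -81648 /5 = -16329.60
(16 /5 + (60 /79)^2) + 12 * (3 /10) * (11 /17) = 647854 /106097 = 6.11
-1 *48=-48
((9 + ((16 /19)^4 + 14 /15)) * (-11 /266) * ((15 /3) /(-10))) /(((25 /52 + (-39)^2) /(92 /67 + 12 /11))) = 481623715352 /1378167225441405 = 0.00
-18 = -18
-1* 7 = -7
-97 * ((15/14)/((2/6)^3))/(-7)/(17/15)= 589275/1666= 353.71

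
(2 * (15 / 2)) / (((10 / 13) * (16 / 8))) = 9.75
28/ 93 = 0.30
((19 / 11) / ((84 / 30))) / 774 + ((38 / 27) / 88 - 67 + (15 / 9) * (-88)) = -19099658 / 89397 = -213.65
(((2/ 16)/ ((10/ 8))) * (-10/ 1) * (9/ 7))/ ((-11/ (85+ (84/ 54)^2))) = 7081/ 693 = 10.22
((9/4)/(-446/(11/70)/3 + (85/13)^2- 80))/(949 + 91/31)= -119691/49793948200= -0.00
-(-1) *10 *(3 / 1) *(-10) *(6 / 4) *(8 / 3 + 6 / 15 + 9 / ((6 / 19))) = -14205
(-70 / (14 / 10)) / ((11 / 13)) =-650 / 11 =-59.09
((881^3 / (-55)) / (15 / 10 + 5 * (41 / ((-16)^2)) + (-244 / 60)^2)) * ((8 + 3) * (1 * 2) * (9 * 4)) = -567169281239040 / 1085101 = -522688008.99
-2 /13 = -0.15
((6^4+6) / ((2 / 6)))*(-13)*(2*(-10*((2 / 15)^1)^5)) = 722176 / 16875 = 42.80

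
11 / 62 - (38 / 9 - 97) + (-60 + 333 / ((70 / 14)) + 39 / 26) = 140972 / 1395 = 101.06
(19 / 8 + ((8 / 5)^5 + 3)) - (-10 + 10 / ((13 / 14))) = 4904747 / 325000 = 15.09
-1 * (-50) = 50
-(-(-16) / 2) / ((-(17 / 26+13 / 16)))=1664 / 305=5.46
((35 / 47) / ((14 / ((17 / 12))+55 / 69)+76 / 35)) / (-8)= -1436925 / 198374968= -0.01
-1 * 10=-10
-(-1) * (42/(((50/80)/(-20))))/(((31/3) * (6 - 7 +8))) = -576/31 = -18.58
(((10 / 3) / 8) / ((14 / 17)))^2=7225 / 28224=0.26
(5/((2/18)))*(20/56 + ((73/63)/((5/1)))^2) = 81533/4410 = 18.49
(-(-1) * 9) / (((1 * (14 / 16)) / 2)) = 144 / 7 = 20.57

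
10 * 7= 70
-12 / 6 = -2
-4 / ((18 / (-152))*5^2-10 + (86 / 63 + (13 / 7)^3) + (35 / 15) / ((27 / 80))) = -8446032 / 3638933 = -2.32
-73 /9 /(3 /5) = -365 /27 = -13.52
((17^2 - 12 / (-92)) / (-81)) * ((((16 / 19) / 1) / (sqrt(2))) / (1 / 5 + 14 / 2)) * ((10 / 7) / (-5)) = 1000 * sqrt(2) / 16767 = 0.08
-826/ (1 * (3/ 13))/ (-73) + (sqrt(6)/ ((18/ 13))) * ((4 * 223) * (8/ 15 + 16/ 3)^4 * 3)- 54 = -1088/ 219 + 347703369728 * sqrt(6)/ 151875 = 5607868.86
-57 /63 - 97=-2056 /21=-97.90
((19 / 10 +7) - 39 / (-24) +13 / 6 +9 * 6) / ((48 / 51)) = 136051 / 1920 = 70.86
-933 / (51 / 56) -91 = -18963 / 17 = -1115.47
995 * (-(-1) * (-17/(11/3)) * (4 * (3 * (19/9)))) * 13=-16712020/11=-1519274.55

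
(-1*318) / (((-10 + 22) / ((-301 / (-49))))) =-2279 / 14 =-162.79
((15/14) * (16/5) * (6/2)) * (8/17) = 576/119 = 4.84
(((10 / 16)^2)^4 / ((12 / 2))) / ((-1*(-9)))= 390625 / 905969664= 0.00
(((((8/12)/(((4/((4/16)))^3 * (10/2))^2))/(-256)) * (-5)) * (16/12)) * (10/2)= 1/4831838208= 0.00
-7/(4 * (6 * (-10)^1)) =7/240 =0.03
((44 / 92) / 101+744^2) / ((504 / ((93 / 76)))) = 5694541187 / 4237152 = 1343.95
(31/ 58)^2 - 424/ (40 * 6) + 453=22783649/ 50460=451.52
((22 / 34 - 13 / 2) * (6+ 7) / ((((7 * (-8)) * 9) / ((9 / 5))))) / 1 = 2587 / 9520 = 0.27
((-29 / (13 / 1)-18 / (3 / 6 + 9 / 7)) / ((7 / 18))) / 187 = -72018 / 425425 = -0.17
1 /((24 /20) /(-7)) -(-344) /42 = 33 /14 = 2.36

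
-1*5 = -5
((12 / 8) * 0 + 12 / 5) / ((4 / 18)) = 54 / 5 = 10.80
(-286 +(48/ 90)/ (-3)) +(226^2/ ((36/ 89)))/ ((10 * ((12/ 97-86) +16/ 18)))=-2903053657/ 6677460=-434.75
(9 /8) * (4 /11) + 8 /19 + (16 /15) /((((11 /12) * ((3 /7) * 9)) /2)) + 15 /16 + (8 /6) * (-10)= -4948831 /451440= -10.96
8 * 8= 64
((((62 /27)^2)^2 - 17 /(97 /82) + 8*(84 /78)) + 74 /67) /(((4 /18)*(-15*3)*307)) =-103956686698 /13784255720469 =-0.01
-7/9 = -0.78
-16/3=-5.33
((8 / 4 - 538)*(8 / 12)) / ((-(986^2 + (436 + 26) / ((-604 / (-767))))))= 323744 / 881341107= 0.00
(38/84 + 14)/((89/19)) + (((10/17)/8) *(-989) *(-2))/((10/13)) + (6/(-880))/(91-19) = 7163740603/37280320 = 192.16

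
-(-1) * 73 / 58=73 / 58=1.26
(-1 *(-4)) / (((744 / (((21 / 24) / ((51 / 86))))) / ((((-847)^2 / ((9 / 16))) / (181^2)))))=431880218 / 1398468807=0.31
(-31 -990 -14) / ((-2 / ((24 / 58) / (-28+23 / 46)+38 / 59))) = 6126579 / 18821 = 325.52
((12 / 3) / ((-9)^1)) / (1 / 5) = -20 / 9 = -2.22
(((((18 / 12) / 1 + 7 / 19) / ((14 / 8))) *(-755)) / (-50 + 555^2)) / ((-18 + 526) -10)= -10721 / 2039841615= -0.00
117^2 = 13689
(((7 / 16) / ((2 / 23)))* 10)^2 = 648025 / 256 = 2531.35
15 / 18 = 5 / 6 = 0.83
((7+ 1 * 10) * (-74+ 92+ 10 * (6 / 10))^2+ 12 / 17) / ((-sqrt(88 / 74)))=-83238 * sqrt(407) / 187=-8980.02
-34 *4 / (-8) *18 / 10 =153 / 5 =30.60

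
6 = 6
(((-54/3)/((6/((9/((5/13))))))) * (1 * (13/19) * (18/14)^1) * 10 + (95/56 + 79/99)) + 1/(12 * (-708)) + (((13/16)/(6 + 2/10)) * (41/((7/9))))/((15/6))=-26214170877/42813232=-612.29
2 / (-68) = -1 / 34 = -0.03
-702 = -702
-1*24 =-24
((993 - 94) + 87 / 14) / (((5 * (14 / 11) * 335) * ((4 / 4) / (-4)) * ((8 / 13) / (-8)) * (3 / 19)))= 34432541 / 246225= 139.84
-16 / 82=-8 / 41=-0.20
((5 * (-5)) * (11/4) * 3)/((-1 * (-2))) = -825/8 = -103.12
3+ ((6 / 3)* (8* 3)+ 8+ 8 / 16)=119 / 2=59.50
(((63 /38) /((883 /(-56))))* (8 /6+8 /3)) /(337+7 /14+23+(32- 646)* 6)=14112 /111516719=0.00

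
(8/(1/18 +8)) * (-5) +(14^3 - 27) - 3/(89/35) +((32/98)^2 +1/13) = 218403283057/80560753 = 2711.04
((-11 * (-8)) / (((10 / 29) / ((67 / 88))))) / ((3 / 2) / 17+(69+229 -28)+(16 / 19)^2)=11924191 / 16618835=0.72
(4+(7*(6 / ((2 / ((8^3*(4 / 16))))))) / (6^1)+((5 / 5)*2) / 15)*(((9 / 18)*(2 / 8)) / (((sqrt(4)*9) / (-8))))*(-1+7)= -6782 / 45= -150.71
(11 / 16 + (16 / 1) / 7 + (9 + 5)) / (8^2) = 1901 / 7168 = 0.27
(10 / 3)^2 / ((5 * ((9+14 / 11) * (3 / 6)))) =440 / 1017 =0.43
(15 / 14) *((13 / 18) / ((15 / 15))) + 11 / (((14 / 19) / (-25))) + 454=6851 / 84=81.56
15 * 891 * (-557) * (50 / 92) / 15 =-12407175 / 46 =-269721.20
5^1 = 5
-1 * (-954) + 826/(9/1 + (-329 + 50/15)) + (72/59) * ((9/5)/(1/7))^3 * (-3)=-892879143/140125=-6372.02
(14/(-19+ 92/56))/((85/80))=-3136/4131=-0.76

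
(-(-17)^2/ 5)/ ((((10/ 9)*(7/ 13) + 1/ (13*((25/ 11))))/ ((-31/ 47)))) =5241015/ 86903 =60.31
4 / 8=1 / 2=0.50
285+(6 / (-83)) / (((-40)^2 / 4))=4730997 / 16600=285.00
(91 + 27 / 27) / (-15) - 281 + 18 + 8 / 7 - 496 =-80219 / 105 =-763.99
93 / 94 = 0.99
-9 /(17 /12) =-108 /17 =-6.35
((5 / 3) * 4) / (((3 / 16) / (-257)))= -82240 / 9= -9137.78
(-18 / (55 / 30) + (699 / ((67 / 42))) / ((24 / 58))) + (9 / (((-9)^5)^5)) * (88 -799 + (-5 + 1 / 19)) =2343658146095345032912910589127 / 2233939004810891511233288166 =1049.11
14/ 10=7/ 5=1.40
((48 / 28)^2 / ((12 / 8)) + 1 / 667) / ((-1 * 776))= -64081 / 25362008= -0.00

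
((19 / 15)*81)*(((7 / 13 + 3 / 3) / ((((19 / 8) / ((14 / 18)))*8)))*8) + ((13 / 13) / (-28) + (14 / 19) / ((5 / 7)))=1821957 / 34580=52.69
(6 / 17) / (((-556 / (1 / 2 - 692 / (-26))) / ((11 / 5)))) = -4653 / 122876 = -0.04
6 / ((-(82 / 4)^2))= -24 / 1681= -0.01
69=69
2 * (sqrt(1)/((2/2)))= 2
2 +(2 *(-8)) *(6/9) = -26/3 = -8.67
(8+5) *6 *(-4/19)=-16.42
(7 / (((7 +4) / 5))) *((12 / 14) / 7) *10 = 300 / 77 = 3.90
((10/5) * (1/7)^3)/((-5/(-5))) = 2/343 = 0.01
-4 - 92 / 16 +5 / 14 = -263 / 28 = -9.39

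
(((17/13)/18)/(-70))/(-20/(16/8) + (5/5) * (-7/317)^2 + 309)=-1708313/492157738800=-0.00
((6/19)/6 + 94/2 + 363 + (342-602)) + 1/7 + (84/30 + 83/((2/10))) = 377717/665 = 568.00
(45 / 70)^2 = 81 / 196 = 0.41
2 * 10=20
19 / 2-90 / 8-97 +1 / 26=-5133 / 52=-98.71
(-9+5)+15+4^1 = 15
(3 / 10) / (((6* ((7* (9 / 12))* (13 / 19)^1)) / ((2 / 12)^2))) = 19 / 49140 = 0.00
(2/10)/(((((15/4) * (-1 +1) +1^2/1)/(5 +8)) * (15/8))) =104/75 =1.39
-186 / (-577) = 186 / 577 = 0.32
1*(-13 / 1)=-13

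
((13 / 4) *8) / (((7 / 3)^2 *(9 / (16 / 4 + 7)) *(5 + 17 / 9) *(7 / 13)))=16731 / 10633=1.57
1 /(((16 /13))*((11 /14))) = 91 /88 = 1.03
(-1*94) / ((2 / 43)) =-2021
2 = 2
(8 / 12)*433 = 866 / 3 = 288.67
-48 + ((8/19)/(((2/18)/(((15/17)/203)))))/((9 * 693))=-727029032/15146439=-48.00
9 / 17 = 0.53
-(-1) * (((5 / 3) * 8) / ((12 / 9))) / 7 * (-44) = -440 / 7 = -62.86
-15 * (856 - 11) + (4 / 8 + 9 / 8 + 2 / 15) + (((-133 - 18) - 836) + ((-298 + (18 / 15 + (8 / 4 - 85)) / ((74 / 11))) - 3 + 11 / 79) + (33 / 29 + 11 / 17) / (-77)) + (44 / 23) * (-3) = -389188244063167 / 27840873480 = -13979.02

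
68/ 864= 17/ 216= 0.08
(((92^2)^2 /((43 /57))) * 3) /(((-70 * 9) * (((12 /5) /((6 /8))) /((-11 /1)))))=1554465.62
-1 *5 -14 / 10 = -32 / 5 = -6.40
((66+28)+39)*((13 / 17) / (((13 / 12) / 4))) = 6384 / 17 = 375.53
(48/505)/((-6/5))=-8/101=-0.08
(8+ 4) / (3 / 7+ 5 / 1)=42 / 19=2.21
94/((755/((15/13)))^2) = 846/3853369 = 0.00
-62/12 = -31/6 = -5.17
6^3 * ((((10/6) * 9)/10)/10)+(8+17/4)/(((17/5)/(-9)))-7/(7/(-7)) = 2371/340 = 6.97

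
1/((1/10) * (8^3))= 5/256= 0.02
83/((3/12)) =332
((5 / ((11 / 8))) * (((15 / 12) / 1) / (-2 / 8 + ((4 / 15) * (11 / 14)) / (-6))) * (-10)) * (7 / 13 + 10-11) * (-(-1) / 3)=-24.54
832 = 832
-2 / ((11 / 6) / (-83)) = 996 / 11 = 90.55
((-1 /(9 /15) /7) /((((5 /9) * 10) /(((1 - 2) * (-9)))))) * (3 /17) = -81 /1190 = -0.07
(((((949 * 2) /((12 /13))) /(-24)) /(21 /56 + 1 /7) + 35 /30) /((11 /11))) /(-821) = 42875 /214281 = 0.20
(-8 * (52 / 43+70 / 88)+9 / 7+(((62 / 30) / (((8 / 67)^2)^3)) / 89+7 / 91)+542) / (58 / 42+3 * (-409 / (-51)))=2186963616066107269 / 6514572528189440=335.70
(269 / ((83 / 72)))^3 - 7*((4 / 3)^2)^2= 588489328684288 / 46314747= 12706305.59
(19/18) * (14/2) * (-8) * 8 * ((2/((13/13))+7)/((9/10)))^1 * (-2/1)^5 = 1361920/9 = 151324.44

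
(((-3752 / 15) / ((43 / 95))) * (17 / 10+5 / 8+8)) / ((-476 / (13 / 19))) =359723 / 43860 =8.20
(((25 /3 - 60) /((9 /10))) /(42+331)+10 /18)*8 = 32360 /10071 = 3.21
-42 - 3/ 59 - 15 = -3366/ 59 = -57.05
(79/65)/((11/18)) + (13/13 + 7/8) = 3.86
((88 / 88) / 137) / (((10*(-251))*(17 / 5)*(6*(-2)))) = 1 / 14029896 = 0.00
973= 973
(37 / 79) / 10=37 / 790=0.05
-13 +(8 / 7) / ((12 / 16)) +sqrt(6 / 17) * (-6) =-241 / 21 - 6 * sqrt(102) / 17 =-15.04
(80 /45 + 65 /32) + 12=4553 /288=15.81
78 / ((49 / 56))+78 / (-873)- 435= -704693 / 2037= -345.95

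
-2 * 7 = -14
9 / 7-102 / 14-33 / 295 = -1803 / 295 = -6.11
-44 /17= -2.59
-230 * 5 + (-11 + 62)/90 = -34483/30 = -1149.43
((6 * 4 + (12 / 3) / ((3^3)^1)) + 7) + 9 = 1084 / 27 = 40.15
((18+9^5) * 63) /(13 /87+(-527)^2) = 323746227 /24162436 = 13.40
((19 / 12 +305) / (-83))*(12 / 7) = -3679 / 581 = -6.33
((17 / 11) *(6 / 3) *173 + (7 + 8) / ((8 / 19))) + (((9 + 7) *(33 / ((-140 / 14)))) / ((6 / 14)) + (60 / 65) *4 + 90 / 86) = 111147133 / 245960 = 451.89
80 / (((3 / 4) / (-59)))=-18880 / 3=-6293.33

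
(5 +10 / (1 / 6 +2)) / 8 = 125 / 104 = 1.20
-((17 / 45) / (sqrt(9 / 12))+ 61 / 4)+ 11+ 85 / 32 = -2.03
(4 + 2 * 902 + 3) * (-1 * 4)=-7244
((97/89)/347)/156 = 97/4817748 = 0.00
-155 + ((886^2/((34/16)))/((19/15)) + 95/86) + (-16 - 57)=8094856021/27778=291412.49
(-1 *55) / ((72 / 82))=-2255 / 36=-62.64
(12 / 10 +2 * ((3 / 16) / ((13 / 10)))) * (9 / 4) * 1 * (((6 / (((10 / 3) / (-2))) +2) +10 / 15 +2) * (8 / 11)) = 9288 / 3575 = 2.60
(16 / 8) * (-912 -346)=-2516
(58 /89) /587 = 0.00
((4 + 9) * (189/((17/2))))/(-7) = -702/17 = -41.29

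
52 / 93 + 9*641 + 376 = 571537 / 93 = 6145.56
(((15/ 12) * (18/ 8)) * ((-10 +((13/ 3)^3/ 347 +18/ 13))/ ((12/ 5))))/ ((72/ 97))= -2475359975/ 187080192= -13.23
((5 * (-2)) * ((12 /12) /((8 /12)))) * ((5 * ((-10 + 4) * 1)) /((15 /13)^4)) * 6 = 114244 /75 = 1523.25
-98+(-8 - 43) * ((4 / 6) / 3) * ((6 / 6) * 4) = -430 / 3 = -143.33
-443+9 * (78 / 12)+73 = -623 / 2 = -311.50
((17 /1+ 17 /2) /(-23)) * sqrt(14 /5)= -51 * sqrt(70) /230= -1.86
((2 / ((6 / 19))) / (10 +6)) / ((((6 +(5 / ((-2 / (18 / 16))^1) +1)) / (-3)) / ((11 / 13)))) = -0.24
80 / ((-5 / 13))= -208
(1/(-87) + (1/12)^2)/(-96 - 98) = 19/810144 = 0.00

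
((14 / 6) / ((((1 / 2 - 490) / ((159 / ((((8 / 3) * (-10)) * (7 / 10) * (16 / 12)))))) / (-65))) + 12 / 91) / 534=-877829 / 253725472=-0.00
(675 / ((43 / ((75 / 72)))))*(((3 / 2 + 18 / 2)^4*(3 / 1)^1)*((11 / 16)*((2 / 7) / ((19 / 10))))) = 25786096875 / 418304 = 61644.39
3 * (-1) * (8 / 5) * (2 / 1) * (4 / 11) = -192 / 55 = -3.49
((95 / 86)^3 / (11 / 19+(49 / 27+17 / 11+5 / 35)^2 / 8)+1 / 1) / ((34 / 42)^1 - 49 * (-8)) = 3796338771517278 / 910427204001973457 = 0.00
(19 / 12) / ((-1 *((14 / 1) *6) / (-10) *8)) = 95 / 4032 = 0.02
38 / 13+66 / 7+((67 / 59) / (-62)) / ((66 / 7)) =271322393 / 21969948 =12.35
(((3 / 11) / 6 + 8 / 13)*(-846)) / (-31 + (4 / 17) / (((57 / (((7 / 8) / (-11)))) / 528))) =25822881 / 1439867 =17.93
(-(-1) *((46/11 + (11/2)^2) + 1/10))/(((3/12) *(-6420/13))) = -923/3300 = -0.28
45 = 45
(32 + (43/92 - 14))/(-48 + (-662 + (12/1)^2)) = -1699/52072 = -0.03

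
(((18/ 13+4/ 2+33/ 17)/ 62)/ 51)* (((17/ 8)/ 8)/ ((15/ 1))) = 1177/ 39461760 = 0.00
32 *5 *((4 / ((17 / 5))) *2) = 6400 / 17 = 376.47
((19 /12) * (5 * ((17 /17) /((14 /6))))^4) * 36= 2885625 /2401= 1201.84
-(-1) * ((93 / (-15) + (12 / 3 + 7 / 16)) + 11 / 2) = 299 / 80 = 3.74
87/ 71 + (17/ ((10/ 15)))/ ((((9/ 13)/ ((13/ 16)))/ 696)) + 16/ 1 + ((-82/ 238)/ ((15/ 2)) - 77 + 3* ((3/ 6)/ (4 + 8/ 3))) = 21057937217/ 1013880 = 20769.65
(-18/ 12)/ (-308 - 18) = 3/ 652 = 0.00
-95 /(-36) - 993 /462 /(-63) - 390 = -835077 /2156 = -387.33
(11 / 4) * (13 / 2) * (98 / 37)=7007 / 148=47.34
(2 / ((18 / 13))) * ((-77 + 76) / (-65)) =1 / 45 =0.02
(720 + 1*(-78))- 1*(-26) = 668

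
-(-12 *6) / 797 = 72 / 797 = 0.09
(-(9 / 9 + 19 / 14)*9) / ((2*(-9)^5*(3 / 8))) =22 / 45927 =0.00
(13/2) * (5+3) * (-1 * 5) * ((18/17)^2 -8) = 516880/289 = 1788.51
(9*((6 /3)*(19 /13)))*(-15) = -5130 /13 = -394.62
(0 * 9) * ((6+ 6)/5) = 0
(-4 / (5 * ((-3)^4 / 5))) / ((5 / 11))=-44 / 405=-0.11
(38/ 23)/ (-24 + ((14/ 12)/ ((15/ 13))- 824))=-3420/ 1753267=-0.00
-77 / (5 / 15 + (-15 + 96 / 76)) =4389 / 764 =5.74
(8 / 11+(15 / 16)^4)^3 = 1263785953496597747 / 374643194001883136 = 3.37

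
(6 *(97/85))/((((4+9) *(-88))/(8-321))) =91083/48620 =1.87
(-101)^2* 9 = 91809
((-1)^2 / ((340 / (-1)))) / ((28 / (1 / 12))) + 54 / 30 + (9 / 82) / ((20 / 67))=10153039 / 4683840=2.17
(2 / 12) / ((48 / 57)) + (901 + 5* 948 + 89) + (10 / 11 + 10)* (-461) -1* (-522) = 1291601 / 1056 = 1223.11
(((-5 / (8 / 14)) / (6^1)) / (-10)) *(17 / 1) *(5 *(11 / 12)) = 11.36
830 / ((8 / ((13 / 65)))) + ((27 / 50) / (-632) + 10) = 971673 / 31600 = 30.75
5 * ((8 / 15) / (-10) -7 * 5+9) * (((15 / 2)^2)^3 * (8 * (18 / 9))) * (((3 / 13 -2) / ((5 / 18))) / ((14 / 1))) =30715048125 / 182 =168764000.69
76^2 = 5776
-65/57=-1.14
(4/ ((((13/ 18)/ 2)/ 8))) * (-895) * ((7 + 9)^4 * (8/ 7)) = -540561899520/ 91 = -5940240654.07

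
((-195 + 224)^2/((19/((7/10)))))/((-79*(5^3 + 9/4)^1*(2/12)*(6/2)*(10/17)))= -200158/19100225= -0.01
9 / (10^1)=9 / 10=0.90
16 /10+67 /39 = 647 /195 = 3.32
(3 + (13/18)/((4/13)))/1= 385/72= 5.35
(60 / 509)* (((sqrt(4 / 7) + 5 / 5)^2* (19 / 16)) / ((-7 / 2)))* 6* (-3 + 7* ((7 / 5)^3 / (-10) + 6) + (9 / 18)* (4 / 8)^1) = -175540563 / 12470500 - 15958233* sqrt(7) / 3117625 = -27.62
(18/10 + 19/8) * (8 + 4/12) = 835/24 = 34.79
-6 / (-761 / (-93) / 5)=-3.67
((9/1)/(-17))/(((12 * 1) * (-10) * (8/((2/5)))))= 3/13600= 0.00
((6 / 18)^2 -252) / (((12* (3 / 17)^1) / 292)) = -34732.68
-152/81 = -1.88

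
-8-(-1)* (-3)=-11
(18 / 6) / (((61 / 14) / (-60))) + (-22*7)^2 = 1444156 / 61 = 23674.69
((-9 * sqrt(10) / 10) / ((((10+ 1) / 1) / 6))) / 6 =-0.26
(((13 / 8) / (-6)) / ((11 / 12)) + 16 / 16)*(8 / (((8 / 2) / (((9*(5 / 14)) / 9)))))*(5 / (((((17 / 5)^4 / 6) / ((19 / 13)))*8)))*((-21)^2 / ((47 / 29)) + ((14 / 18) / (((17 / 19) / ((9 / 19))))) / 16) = 1247419171875 / 222088352512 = 5.62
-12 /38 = -6 /19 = -0.32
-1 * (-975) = 975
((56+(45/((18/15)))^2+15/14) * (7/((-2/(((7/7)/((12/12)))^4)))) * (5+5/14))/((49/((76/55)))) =-11677305/15092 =-773.74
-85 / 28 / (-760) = 17 / 4256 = 0.00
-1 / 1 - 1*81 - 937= -1019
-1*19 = -19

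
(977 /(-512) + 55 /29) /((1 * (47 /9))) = -1557 /697856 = -0.00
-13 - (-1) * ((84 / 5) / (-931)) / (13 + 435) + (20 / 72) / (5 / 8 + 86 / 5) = -6205767331 / 477938160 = -12.98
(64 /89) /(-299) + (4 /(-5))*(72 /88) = -961516 /1463605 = -0.66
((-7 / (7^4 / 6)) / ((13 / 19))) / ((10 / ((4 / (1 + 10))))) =-228 / 245245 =-0.00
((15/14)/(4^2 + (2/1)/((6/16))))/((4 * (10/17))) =153/7168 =0.02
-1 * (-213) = 213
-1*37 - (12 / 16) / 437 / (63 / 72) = -113189 / 3059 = -37.00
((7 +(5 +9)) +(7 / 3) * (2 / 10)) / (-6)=-161 / 45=-3.58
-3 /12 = -1 /4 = -0.25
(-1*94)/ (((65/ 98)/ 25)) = -46060/ 13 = -3543.08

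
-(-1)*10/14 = 0.71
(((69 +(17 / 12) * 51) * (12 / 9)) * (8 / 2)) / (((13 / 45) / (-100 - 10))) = -3729000 / 13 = -286846.15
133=133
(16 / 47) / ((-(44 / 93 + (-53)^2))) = -1488 / 12280207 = -0.00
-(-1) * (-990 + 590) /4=-100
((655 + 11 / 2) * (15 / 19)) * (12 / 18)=6605 / 19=347.63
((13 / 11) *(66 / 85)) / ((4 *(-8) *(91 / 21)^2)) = -27 / 17680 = -0.00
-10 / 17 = -0.59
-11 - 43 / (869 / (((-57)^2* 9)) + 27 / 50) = -72030677 / 832957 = -86.48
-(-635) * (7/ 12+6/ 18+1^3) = 14605/ 12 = 1217.08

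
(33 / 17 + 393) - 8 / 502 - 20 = 1599806 / 4267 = 374.93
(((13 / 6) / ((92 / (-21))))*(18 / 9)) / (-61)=91 / 5612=0.02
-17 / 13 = -1.31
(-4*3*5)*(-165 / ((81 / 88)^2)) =8518400 / 729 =11685.05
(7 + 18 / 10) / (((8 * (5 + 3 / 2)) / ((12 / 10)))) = 66 / 325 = 0.20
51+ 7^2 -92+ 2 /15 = 122 /15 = 8.13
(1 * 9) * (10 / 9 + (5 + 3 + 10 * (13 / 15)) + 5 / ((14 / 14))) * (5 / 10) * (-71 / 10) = -2911 / 4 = -727.75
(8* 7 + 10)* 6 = 396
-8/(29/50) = -400/29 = -13.79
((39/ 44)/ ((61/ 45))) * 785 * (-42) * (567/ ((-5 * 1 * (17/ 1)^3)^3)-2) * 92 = 143473439965836958614/ 36169302331585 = 3966718.48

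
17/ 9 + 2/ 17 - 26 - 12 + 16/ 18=-5371/ 153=-35.10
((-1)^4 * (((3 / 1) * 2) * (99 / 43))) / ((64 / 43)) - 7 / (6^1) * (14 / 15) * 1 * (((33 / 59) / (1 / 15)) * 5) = -68717 / 1888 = -36.40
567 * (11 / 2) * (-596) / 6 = -309771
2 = 2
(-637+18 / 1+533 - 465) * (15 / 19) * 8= -3480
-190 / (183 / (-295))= 56050 / 183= 306.28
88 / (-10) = -44 / 5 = -8.80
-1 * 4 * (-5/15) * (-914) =-3656/3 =-1218.67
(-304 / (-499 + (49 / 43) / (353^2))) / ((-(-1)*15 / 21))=712638871 / 835542270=0.85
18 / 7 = 2.57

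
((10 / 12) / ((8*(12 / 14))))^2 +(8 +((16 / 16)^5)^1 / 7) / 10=2406779 / 2903040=0.83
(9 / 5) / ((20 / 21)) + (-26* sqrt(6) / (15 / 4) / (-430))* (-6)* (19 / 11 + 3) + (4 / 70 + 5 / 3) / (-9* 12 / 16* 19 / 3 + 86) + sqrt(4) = 1427717 / 363300 -5408* sqrt(6) / 11825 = 2.81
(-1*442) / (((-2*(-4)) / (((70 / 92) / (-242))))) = 7735 / 44528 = 0.17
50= 50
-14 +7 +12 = 5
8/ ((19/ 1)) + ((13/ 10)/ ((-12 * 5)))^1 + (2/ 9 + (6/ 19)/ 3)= 0.73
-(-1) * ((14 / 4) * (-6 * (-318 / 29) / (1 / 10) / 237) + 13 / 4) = 118823 / 9164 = 12.97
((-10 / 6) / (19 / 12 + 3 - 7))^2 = 400 / 841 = 0.48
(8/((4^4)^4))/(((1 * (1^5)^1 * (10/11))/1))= 11/5368709120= 0.00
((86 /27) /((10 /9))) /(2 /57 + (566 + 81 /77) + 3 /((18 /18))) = 62909 /12510560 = 0.01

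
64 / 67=0.96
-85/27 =-3.15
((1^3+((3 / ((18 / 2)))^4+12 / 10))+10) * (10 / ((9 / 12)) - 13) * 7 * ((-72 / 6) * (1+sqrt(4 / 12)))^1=-138488 / 405 - 138488 * sqrt(3) / 1215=-539.37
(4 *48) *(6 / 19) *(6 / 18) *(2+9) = 4224 / 19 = 222.32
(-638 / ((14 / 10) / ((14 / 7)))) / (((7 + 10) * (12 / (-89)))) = 141955 / 357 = 397.63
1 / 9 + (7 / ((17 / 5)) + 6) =1250 / 153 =8.17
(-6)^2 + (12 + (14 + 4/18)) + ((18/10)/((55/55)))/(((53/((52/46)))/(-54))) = 3299476/54855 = 60.15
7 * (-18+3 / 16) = -124.69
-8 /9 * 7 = -56 /9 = -6.22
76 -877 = -801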